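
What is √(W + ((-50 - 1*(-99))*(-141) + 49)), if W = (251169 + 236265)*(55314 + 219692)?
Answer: 4*√8377954234 ≈ 3.6612e+5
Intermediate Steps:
W = 134047274604 (W = 487434*275006 = 134047274604)
√(W + ((-50 - 1*(-99))*(-141) + 49)) = √(134047274604 + ((-50 - 1*(-99))*(-141) + 49)) = √(134047274604 + ((-50 + 99)*(-141) + 49)) = √(134047274604 + (49*(-141) + 49)) = √(134047274604 + (-6909 + 49)) = √(134047274604 - 6860) = √134047267744 = 4*√8377954234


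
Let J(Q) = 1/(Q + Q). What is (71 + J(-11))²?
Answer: 2436721/484 ≈ 5034.5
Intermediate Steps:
J(Q) = 1/(2*Q)
(71 + J(-11))² = (71 + (½)/(-11))² = (71 + (½)*(-1/11))² = (71 - 1/22)² = (1561/22)² = 2436721/484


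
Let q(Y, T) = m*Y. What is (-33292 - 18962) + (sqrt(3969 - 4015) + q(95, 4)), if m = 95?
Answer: -43229 + I*sqrt(46) ≈ -43229.0 + 6.7823*I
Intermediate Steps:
q(Y, T) = 95*Y
(-33292 - 18962) + (sqrt(3969 - 4015) + q(95, 4)) = (-33292 - 18962) + (sqrt(3969 - 4015) + 95*95) = -52254 + (sqrt(-46) + 9025) = -52254 + (I*sqrt(46) + 9025) = -52254 + (9025 + I*sqrt(46)) = -43229 + I*sqrt(46)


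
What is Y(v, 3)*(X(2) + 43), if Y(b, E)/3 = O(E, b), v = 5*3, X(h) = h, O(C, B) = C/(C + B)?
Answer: 45/2 ≈ 22.500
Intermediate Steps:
O(C, B) = C/(B + C)
v = 15
Y(b, E) = 3*E/(E + b) (Y(b, E) = 3*(E/(b + E)) = 3*(E/(E + b)) = 3*E/(E + b))
Y(v, 3)*(X(2) + 43) = (3*3/(3 + 15))*(2 + 43) = (3*3/18)*45 = (3*3*(1/18))*45 = (½)*45 = 45/2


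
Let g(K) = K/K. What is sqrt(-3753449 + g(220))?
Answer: 2*I*sqrt(938362) ≈ 1937.4*I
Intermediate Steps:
g(K) = 1
sqrt(-3753449 + g(220)) = sqrt(-3753449 + 1) = sqrt(-3753448) = 2*I*sqrt(938362)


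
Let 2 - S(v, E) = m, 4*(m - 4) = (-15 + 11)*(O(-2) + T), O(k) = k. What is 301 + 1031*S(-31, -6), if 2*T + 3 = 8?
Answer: -2491/2 ≈ -1245.5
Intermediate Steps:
T = 5/2 (T = -3/2 + (1/2)*8 = -3/2 + 4 = 5/2 ≈ 2.5000)
m = 7/2 (m = 4 + ((-15 + 11)*(-2 + 5/2))/4 = 4 + (-4*1/2)/4 = 4 + (1/4)*(-2) = 4 - 1/2 = 7/2 ≈ 3.5000)
S(v, E) = -3/2 (S(v, E) = 2 - 1*7/2 = 2 - 7/2 = -3/2)
301 + 1031*S(-31, -6) = 301 + 1031*(-3/2) = 301 - 3093/2 = -2491/2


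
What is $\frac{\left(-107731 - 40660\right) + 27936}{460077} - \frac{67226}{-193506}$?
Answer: $\frac{423353954}{4945981109} \approx 0.085595$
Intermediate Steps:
$\frac{\left(-107731 - 40660\right) + 27936}{460077} - \frac{67226}{-193506} = \left(-148391 + 27936\right) \frac{1}{460077} - - \frac{33613}{96753} = \left(-120455\right) \frac{1}{460077} + \frac{33613}{96753} = - \frac{120455}{460077} + \frac{33613}{96753} = \frac{423353954}{4945981109}$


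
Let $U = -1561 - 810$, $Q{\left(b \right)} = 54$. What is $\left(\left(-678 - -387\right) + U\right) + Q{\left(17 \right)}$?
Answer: $-2608$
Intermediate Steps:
$U = -2371$
$\left(\left(-678 - -387\right) + U\right) + Q{\left(17 \right)} = \left(\left(-678 - -387\right) - 2371\right) + 54 = \left(\left(-678 + 387\right) - 2371\right) + 54 = \left(-291 - 2371\right) + 54 = -2662 + 54 = -2608$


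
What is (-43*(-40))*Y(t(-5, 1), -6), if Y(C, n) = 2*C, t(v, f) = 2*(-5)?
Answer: -34400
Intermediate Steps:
t(v, f) = -10
(-43*(-40))*Y(t(-5, 1), -6) = (-43*(-40))*(2*(-10)) = 1720*(-20) = -34400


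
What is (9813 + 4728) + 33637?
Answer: 48178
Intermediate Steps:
(9813 + 4728) + 33637 = 14541 + 33637 = 48178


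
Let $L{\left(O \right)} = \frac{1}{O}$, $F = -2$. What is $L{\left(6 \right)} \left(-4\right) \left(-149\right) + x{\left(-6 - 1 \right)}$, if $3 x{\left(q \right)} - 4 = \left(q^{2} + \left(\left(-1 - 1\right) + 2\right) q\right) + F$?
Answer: $\frac{349}{3} \approx 116.33$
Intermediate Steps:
$x{\left(q \right)} = \frac{2}{3} + \frac{q^{2}}{3}$ ($x{\left(q \right)} = \frac{4}{3} + \frac{\left(q^{2} + \left(\left(-1 - 1\right) + 2\right) q\right) - 2}{3} = \frac{4}{3} + \frac{\left(q^{2} + \left(-2 + 2\right) q\right) - 2}{3} = \frac{4}{3} + \frac{\left(q^{2} + 0 q\right) - 2}{3} = \frac{4}{3} + \frac{\left(q^{2} + 0\right) - 2}{3} = \frac{4}{3} + \frac{q^{2} - 2}{3} = \frac{4}{3} + \frac{-2 + q^{2}}{3} = \frac{4}{3} + \left(- \frac{2}{3} + \frac{q^{2}}{3}\right) = \frac{2}{3} + \frac{q^{2}}{3}$)
$L{\left(6 \right)} \left(-4\right) \left(-149\right) + x{\left(-6 - 1 \right)} = \frac{1}{6} \left(-4\right) \left(-149\right) + \left(\frac{2}{3} + \frac{\left(-6 - 1\right)^{2}}{3}\right) = \left(- \frac{2}{3}\right) \left(-149\right) + \left(\frac{2}{3} + \frac{\left(-7\right)^{2}}{3}\right) = \frac{298}{3} + \left(\frac{2}{3} + \frac{1}{3} \cdot 49\right) = \frac{298}{3} + \left(\frac{2}{3} + \frac{49}{3}\right) = \frac{298}{3} + 17 = \frac{349}{3}$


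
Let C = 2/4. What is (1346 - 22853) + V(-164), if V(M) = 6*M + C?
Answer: -44981/2 ≈ -22491.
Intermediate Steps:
C = 1/2 (C = 2*(1/4) = 1/2 ≈ 0.50000)
V(M) = 1/2 + 6*M (V(M) = 6*M + 1/2 = 1/2 + 6*M)
(1346 - 22853) + V(-164) = (1346 - 22853) + (1/2 + 6*(-164)) = -21507 + (1/2 - 984) = -21507 - 1967/2 = -44981/2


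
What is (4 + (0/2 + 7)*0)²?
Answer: 16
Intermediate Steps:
(4 + (0/2 + 7)*0)² = (4 + (0*(½) + 7)*0)² = (4 + (0 + 7)*0)² = (4 + 7*0)² = (4 + 0)² = 4² = 16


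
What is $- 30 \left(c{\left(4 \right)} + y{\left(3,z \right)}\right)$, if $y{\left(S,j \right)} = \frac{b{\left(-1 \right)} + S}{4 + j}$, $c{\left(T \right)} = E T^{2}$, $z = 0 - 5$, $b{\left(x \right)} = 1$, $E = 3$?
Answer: $-1320$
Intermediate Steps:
$z = -5$
$c{\left(T \right)} = 3 T^{2}$
$y{\left(S,j \right)} = \frac{1 + S}{4 + j}$
$- 30 \left(c{\left(4 \right)} + y{\left(3,z \right)}\right) = - 30 \left(3 \cdot 4^{2} + \frac{1 + 3}{4 - 5}\right) = - 30 \left(3 \cdot 16 + \frac{1}{-1} \cdot 4\right) = - 30 \left(48 - 4\right) = \left(-30\right) 44 = -1320$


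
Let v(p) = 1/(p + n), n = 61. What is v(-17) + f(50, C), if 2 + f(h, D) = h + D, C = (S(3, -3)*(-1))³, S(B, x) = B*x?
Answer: 34189/44 ≈ 777.02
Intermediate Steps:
v(p) = 1/(61 + p) (v(p) = 1/(p + 61) = 1/(61 + p))
C = 729 (C = ((3*(-3))*(-1))³ = (-9*(-1))³ = 9³ = 729)
f(h, D) = -2 + D + h (f(h, D) = -2 + (h + D) = -2 + (D + h) = -2 + D + h)
v(-17) + f(50, C) = 1/(61 - 17) + (-2 + 729 + 50) = 1/44 + 777 = 34189/44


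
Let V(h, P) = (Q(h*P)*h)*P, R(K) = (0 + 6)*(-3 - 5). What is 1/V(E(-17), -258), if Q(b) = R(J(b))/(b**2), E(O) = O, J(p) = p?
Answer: -731/8 ≈ -91.375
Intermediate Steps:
R(K) = -48 (R(K) = 6*(-8) = -48)
Q(b) = -48/b**2
V(h, P) = -48/(P*h) (V(h, P) = ((-48*1/(P**2*h**2))*h)*P = ((-48/(P**2*h**2))*h)*P = (-48/(P**2*h))*P = -48/(P*h))
1/V(E(-17), -258) = 1/(-48/(-258*(-17))) = 1/(-48*(-1/258)*(-1/17)) = 1/(-8/731) = -731/8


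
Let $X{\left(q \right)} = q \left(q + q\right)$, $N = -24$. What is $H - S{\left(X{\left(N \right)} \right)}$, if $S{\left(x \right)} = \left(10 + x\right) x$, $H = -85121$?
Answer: $-1423745$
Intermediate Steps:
$X{\left(q \right)} = 2 q^{2}$ ($X{\left(q \right)} = q 2 q = 2 q^{2}$)
$S{\left(x \right)} = x \left(10 + x\right)$
$H - S{\left(X{\left(N \right)} \right)} = -85121 - 2 \left(-24\right)^{2} \left(10 + 2 \left(-24\right)^{2}\right) = -85121 - 2 \cdot 576 \left(10 + 2 \cdot 576\right) = -85121 - 1152 \left(10 + 1152\right) = -85121 - 1152 \cdot 1162 = -85121 - 1338624 = -1423745$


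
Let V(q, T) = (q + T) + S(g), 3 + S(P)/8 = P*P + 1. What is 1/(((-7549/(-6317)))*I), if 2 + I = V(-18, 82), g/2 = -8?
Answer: 6317/15807606 ≈ 0.00039962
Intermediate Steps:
g = -16 (g = 2*(-8) = -16)
S(P) = -16 + 8*P**2 (S(P) = -24 + 8*(P*P + 1) = -24 + 8*(P**2 + 1) = -24 + 8*(1 + P**2) = -24 + (8 + 8*P**2) = -16 + 8*P**2)
V(q, T) = 2032 + T + q (V(q, T) = (q + T) + (-16 + 8*(-16)**2) = (T + q) + (-16 + 8*256) = (T + q) + (-16 + 2048) = (T + q) + 2032 = 2032 + T + q)
I = 2094 (I = -2 + (2032 + 82 - 18) = -2 + 2096 = 2094)
1/(((-7549/(-6317)))*I) = 1/(-7549/(-6317)*2094) = (1/2094)/(-7549*(-1/6317)) = (1/2094)/(7549/6317) = (6317/7549)*(1/2094) = 6317/15807606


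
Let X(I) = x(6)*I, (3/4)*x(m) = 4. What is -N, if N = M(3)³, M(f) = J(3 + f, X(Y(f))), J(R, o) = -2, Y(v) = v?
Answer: 8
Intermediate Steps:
x(m) = 16/3 (x(m) = (4/3)*4 = 16/3)
X(I) = 16*I/3
M(f) = -2
N = -8 (N = (-2)³ = -8)
-N = -1*(-8) = 8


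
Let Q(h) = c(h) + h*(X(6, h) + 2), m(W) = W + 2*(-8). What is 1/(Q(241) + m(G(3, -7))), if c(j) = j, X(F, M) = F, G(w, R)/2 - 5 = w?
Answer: 1/2169 ≈ 0.00046104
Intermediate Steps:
G(w, R) = 10 + 2*w
m(W) = -16 + W (m(W) = W - 16 = -16 + W)
Q(h) = 9*h (Q(h) = h + h*(6 + 2) = h + h*8 = h + 8*h = 9*h)
1/(Q(241) + m(G(3, -7))) = 1/(9*241 + (-16 + (10 + 2*3))) = 1/(2169 + (-16 + (10 + 6))) = 1/(2169 + (-16 + 16)) = 1/(2169 + 0) = 1/2169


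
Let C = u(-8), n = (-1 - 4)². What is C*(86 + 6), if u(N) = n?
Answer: 2300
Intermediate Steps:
n = 25 (n = (-5)² = 25)
u(N) = 25
C = 25
C*(86 + 6) = 25*(86 + 6) = 25*92 = 2300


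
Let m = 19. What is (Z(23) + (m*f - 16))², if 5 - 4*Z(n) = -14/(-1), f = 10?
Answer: 471969/16 ≈ 29498.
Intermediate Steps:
Z(n) = -9/4 (Z(n) = 5/4 - (-7)/(2*(-1)) = 5/4 - (-7)*(-1)/2 = 5/4 - ¼*14 = 5/4 - 7/2 = -9/4)
(Z(23) + (m*f - 16))² = (-9/4 + (19*10 - 16))² = (-9/4 + (190 - 16))² = (-9/4 + 174)² = (687/4)² = 471969/16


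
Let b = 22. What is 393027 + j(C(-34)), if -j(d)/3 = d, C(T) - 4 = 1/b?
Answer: 8646327/22 ≈ 3.9302e+5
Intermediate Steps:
C(T) = 89/22 (C(T) = 4 + 1/22 = 89/22)
j(d) = -3*d
393027 + j(C(-34)) = 393027 - 3*89/22 = 393027 - 267/22 = 8646327/22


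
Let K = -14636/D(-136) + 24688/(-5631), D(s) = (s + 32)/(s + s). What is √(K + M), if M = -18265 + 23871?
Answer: I*√175106383241010/73203 ≈ 180.77*I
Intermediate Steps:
D(s) = (32 + s)/(2*s) (D(s) = (32 + s)/((2*s)) = (32 + s)*(1/(2*s)) = (32 + s)/(2*s))
K = -2802441688/73203 (K = -14636*(-272/(32 - 136)) + 24688/(-5631) = -14636/((½)*(-1/136)*(-104)) + 24688*(-1/5631) = -14636/13/34 - 24688/5631 = -14636*34/13 - 24688/5631 = -497624/13 - 24688/5631 = -2802441688/73203 ≈ -38283.)
M = 5606
√(K + M) = √(-2802441688/73203 + 5606) = √(-2392065670/73203) = I*√175106383241010/73203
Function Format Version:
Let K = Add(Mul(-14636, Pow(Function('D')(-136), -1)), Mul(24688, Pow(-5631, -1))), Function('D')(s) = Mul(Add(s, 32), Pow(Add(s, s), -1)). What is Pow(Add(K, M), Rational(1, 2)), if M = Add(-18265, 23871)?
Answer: Mul(Rational(1, 73203), I, Pow(175106383241010, Rational(1, 2))) ≈ Mul(180.77, I)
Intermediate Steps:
Function('D')(s) = Mul(Rational(1, 2), Pow(s, -1), Add(32, s)) (Function('D')(s) = Mul(Add(32, s), Pow(Mul(2, s), -1)) = Mul(Add(32, s), Mul(Rational(1, 2), Pow(s, -1))) = Mul(Rational(1, 2), Pow(s, -1), Add(32, s)))
K = Rational(-2802441688, 73203) (K = Add(Mul(-14636, Pow(Mul(Rational(1, 2), Pow(-136, -1), Add(32, -136)), -1)), Mul(24688, Pow(-5631, -1))) = Add(Mul(-14636, Pow(Mul(Rational(1, 2), Rational(-1, 136), -104), -1)), Mul(24688, Rational(-1, 5631))) = Add(Mul(-14636, Pow(Rational(13, 34), -1)), Rational(-24688, 5631)) = Add(Mul(-14636, Rational(34, 13)), Rational(-24688, 5631)) = Add(Rational(-497624, 13), Rational(-24688, 5631)) = Rational(-2802441688, 73203) ≈ -38283.)
M = 5606
Pow(Add(K, M), Rational(1, 2)) = Pow(Add(Rational(-2802441688, 73203), 5606), Rational(1, 2)) = Pow(Rational(-2392065670, 73203), Rational(1, 2)) = Mul(Rational(1, 73203), I, Pow(175106383241010, Rational(1, 2)))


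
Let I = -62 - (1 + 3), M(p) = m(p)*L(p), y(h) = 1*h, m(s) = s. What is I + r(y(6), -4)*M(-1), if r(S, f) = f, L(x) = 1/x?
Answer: -70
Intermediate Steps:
L(x) = 1/x
y(h) = h
M(p) = 1 (M(p) = p/p = 1)
I = -66 (I = -62 - 4 = -66)
I + r(y(6), -4)*M(-1) = -66 - 4*1 = -66 - 4 = -70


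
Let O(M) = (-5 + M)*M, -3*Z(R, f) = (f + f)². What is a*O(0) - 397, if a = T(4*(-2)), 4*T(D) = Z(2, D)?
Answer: -397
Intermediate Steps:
Z(R, f) = -4*f²/3 (Z(R, f) = -(f + f)²/3 = -4*f²/3)
O(M) = M*(-5 + M)
T(D) = -D²/3 (T(D) = (-4*D²/3)/4 = -D²/3)
a = -64/3 (a = -(4*(-2))²/3 = -⅓*(-8)² = -⅓*64 = -64/3 ≈ -21.333)
a*O(0) - 397 = -0*(-5 + 0) - 397 = -0*(-5) - 397 = -64/3*0 - 397 = 0 - 397 = -397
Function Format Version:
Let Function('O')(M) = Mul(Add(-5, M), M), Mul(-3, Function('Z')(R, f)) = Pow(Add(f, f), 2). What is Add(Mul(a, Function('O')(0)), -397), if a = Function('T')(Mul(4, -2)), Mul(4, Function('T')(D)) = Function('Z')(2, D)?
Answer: -397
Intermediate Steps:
Function('Z')(R, f) = Mul(Rational(-4, 3), Pow(f, 2)) (Function('Z')(R, f) = Mul(Rational(-1, 3), Pow(Add(f, f), 2)) = Mul(Rational(-1, 3), Pow(Mul(2, f), 2)) = Mul(Rational(-1, 3), Mul(4, Pow(f, 2))) = Mul(Rational(-4, 3), Pow(f, 2)))
Function('O')(M) = Mul(M, Add(-5, M))
Function('T')(D) = Mul(Rational(-1, 3), Pow(D, 2)) (Function('T')(D) = Mul(Rational(1, 4), Mul(Rational(-4, 3), Pow(D, 2))) = Mul(Rational(-1, 3), Pow(D, 2)))
a = Rational(-64, 3) (a = Mul(Rational(-1, 3), Pow(Mul(4, -2), 2)) = Mul(Rational(-1, 3), Pow(-8, 2)) = Mul(Rational(-1, 3), 64) = Rational(-64, 3) ≈ -21.333)
Add(Mul(a, Function('O')(0)), -397) = Add(Mul(Rational(-64, 3), Mul(0, Add(-5, 0))), -397) = Add(Mul(Rational(-64, 3), Mul(0, -5)), -397) = Add(Mul(Rational(-64, 3), 0), -397) = Add(0, -397) = -397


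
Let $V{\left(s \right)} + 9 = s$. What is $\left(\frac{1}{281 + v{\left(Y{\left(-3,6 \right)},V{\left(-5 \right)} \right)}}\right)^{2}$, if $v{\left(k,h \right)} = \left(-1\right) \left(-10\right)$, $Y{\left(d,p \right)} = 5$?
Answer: $\frac{1}{84681} \approx 1.1809 \cdot 10^{-5}$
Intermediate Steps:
$V{\left(s \right)} = -9 + s$
$v{\left(k,h \right)} = 10$
$\left(\frac{1}{281 + v{\left(Y{\left(-3,6 \right)},V{\left(-5 \right)} \right)}}\right)^{2} = \left(\frac{1}{281 + 10}\right)^{2} = \left(\frac{1}{291}\right)^{2} = \frac{1}{84681}$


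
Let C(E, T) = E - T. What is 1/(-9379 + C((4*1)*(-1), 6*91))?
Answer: -1/9929 ≈ -0.00010072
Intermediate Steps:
1/(-9379 + C((4*1)*(-1), 6*91)) = 1/(-9379 + ((4*1)*(-1) - 6*91)) = 1/(-9379 + (4*(-1) - 1*546)) = 1/(-9379 + (-4 - 546)) = 1/(-9379 - 550) = 1/(-9929) = -1/9929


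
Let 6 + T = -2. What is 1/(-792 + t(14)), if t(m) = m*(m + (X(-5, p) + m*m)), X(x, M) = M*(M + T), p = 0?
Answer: 1/2148 ≈ 0.00046555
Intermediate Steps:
T = -8 (T = -6 - 2 = -8)
X(x, M) = M*(-8 + M) (X(x, M) = M*(M - 8) = M*(-8 + M))
t(m) = m*(m + m²) (t(m) = m*(m + (0*(-8 + 0) + m*m)) = m*(m + (0*(-8) + m²)) = m*(m + (0 + m²)) = m*(m + m²))
1/(-792 + t(14)) = 1/(-792 + 14²*(1 + 14)) = 1/(-792 + 196*15) = 1/(-792 + 2940) = 1/2148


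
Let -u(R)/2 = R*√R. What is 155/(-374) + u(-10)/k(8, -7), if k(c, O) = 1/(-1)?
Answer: -155/374 - 20*I*√10 ≈ -0.41444 - 63.246*I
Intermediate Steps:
k(c, O) = -1
u(R) = -2*R^(3/2) (u(R) = -2*R*√R = -2*R^(3/2))
155/(-374) + u(-10)/k(8, -7) = 155/(-374) - (-20)*I*√10/(-1) = 155*(-1/374) - (-20)*I*√10*(-1) = -155/374 + (20*I*√10)*(-1) = -155/374 - 20*I*√10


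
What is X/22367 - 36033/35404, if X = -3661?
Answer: -935564155/791881268 ≈ -1.1814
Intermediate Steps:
X/22367 - 36033/35404 = -3661/22367 - 36033/35404 = -935564155/791881268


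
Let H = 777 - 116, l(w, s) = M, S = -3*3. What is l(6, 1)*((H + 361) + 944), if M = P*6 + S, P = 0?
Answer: -17694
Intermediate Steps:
S = -9
M = -9 (M = 0*6 - 9 = 0 - 9 = -9)
l(w, s) = -9
H = 661
l(6, 1)*((H + 361) + 944) = -9*((661 + 361) + 944) = -9*(1022 + 944) = -9*1966 = -17694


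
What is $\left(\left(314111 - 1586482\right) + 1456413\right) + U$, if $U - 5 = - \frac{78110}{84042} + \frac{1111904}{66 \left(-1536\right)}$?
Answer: $\frac{2722135342321}{14791392} \approx 1.8404 \cdot 10^{5}$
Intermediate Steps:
$U = - \frac{102024143}{14791392}$ ($U = 5 + \left(- \frac{78110}{84042} + \frac{1111904}{66 \left(-1536\right)}\right) = 5 + \left(\left(-78110\right) \frac{1}{84042} + \frac{1111904}{-101376}\right) = 5 + \left(- \frac{39055}{42021} + 1111904 \left(- \frac{1}{101376}\right)\right) = 5 - \frac{175981103}{14791392} = - \frac{102024143}{14791392} \approx -6.8975$)
$\left(\left(314111 - 1586482\right) + 1456413\right) + U = \left(\left(314111 - 1586482\right) + 1456413\right) - \frac{102024143}{14791392} = \left(-1272371 + 1456413\right) - \frac{102024143}{14791392} = 184042 - \frac{102024143}{14791392} = \frac{2722135342321}{14791392}$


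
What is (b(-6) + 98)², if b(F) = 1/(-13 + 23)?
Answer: 962361/100 ≈ 9623.6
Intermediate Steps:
b(F) = ⅒ (b(F) = 1/10 = ⅒)
(b(-6) + 98)² = (⅒ + 98)² = (981/10)² = 962361/100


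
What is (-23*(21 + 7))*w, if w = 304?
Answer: -195776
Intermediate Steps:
(-23*(21 + 7))*w = -23*(21 + 7)*304 = -23*28*304 = -644*304 = -195776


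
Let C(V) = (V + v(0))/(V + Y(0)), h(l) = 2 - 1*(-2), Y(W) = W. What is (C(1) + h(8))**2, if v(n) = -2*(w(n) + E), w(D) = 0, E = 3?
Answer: 1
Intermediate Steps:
v(n) = -6 (v(n) = -2*(0 + 3) = -2*3 = -6)
h(l) = 4 (h(l) = 2 + 2 = 4)
C(V) = (-6 + V)/V (C(V) = (V - 6)/(V + 0) = (-6 + V)/V)
(C(1) + h(8))**2 = ((-6 + 1)/1 + 4)**2 = (1*(-5) + 4)**2 = (-5 + 4)**2 = (-1)**2 = 1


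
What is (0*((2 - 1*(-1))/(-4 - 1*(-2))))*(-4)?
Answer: 0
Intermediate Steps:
(0*((2 - 1*(-1))/(-4 - 1*(-2))))*(-4) = (0*((2 + 1)/(-4 + 2)))*(-4) = (0*(3/(-2)))*(-4) = (0*(3*(-½)))*(-4) = (0*(-3/2))*(-4) = 0*(-4) = 0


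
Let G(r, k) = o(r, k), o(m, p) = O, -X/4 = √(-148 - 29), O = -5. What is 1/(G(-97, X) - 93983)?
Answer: -1/93988 ≈ -1.0640e-5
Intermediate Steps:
X = -4*I*√177 (X = -4*√(-148 - 29) = -4*I*√177 ≈ -53.217*I)
o(m, p) = -5
G(r, k) = -5
1/(G(-97, X) - 93983) = 1/(-5 - 93983) = 1/(-93988) = -1/93988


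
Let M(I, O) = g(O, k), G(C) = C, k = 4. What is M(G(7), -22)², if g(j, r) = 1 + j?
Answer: 441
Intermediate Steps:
M(I, O) = 1 + O
M(G(7), -22)² = (1 - 22)² = (-21)² = 441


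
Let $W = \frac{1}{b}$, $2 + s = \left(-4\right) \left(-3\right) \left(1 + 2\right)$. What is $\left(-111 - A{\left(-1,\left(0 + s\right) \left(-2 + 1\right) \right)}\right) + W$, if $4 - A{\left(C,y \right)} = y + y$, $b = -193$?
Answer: $- \frac{35320}{193} \approx -183.01$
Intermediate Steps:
$s = 34$ ($s = -2 + \left(-4\right) \left(-3\right) \left(1 + 2\right) = -2 + 12 \cdot 3 = -2 + 36 = 34$)
$A{\left(C,y \right)} = 4 - 2 y$ ($A{\left(C,y \right)} = 4 - \left(y + y\right) = 4 - 2 y$)
$W = - \frac{1}{193}$ ($W = \frac{1}{-193} = - \frac{1}{193} \approx -0.0051813$)
$\left(-111 - A{\left(-1,\left(0 + s\right) \left(-2 + 1\right) \right)}\right) + W = \left(-111 - \left(4 - 2 \left(0 + 34\right) \left(-2 + 1\right)\right)\right) - \frac{1}{193} = \left(-111 - \left(4 - 2 \cdot 34 \left(-1\right)\right)\right) - \frac{1}{193} = \left(-111 - \left(4 - -68\right)\right) - \frac{1}{193} = \left(-111 - \left(4 + 68\right)\right) - \frac{1}{193} = \left(-111 - 72\right) - \frac{1}{193} = -183 - \frac{1}{193} = - \frac{35320}{193}$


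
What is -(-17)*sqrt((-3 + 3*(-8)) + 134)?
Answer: 17*sqrt(107) ≈ 175.85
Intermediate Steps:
-(-17)*sqrt((-3 + 3*(-8)) + 134) = -(-17)*sqrt((-3 - 24) + 134) = -(-17)*sqrt(-27 + 134) = -(-17)*sqrt(107) = 17*sqrt(107)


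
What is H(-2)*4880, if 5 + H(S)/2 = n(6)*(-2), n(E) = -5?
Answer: 48800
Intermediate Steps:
H(S) = 10 (H(S) = -10 + 2*(-5*(-2)) = -10 + 2*10 = -10 + 20 = 10)
H(-2)*4880 = 10*4880 = 48800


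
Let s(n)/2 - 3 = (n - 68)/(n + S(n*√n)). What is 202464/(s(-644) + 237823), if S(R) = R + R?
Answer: 1072154913036319392/1259431463037773387 + 15472568832*I*√161/1259431463037773387 ≈ 0.8513 + 1.5588e-7*I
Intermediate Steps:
S(R) = 2*R
s(n) = 6 + 2*(-68 + n)/(n + 2*n^(3/2)) (s(n) = 6 + 2*((n - 68)/(n + 2*(n*√n))) = 6 + 2*((-68 + n)/(n + 2*n^(3/2))) = 6 + 2*(-68 + n)/(n + 2*n^(3/2)))
202464/(s(-644) + 237823) = 202464/(4*(-34 + 2*(-644) + 3*(-644)^(3/2))/(-644 + 2*(-644)^(3/2)) + 237823) = 202464/(4*(-34 - 1288 + 3*(-1288*I*√161))/(-644 + 2*(-1288*I*√161)) + 237823) = 202464/(4*(-34 - 1288 - 3864*I*√161)/(-644 - 2576*I*√161) + 237823) = 202464/(4*(-1322 - 3864*I*√161)/(-644 - 2576*I*√161) + 237823) = 202464/(237823 + 4*(-1322 - 3864*I*√161)/(-644 - 2576*I*√161))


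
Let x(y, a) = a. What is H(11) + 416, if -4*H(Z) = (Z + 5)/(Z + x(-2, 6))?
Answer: 7068/17 ≈ 415.76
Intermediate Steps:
H(Z) = -(5 + Z)/(4*(6 + Z)) (H(Z) = -(Z + 5)/(4*(Z + 6)) = -(5 + Z)/(4*(6 + Z)))
H(11) + 416 = (-5 - 1*11)/(4*(6 + 11)) + 416 = (¼)*(-5 - 11)/17 + 416 = (¼)*(1/17)*(-16) + 416 = -4/17 + 416 = 7068/17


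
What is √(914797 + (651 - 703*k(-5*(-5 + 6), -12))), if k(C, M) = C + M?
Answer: √927399 ≈ 963.02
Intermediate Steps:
√(914797 + (651 - 703*k(-5*(-5 + 6), -12))) = √(914797 + (651 - 703*(-5*(-5 + 6) - 12))) = √(914797 + (651 - 703*(-5*1 - 12))) = √(914797 + (651 - 703*(-5 - 12))) = √(914797 + (651 - 703*(-17))) = √(914797 + (651 + 11951)) = √(914797 + 12602) = √927399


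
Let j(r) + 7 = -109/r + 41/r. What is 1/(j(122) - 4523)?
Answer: -61/276364 ≈ -0.00022072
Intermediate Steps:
j(r) = -7 - 68/r (j(r) = -7 + (-109/r + 41/r) = -7 - 68/r)
1/(j(122) - 4523) = 1/((-7 - 68/122) - 4523) = 1/((-7 - 68*1/122) - 4523) = 1/((-7 - 34/61) - 4523) = 1/(-461/61 - 4523) = 1/(-276364/61) = -61/276364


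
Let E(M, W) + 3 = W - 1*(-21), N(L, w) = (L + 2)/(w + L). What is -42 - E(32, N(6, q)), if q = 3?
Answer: -548/9 ≈ -60.889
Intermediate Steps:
N(L, w) = (2 + L)/(L + w)
E(M, W) = 18 + W (E(M, W) = -3 + (W - 1*(-21)) = -3 + (W + 21) = -3 + (21 + W) = 18 + W)
-42 - E(32, N(6, q)) = -42 - (18 + (2 + 6)/(6 + 3)) = -42 - (18 + 8/9) = -42 - 1*170/9 = -42 - 170/9 = -548/9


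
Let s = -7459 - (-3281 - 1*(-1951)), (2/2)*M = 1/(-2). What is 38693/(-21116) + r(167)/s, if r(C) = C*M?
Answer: -235386211/129419964 ≈ -1.8188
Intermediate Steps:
M = -1/2 (M = 1/(-2) = -1/2 ≈ -0.50000)
s = -6129 (s = -7459 - (-3281 + 1951) = -7459 - 1*(-1330) = -7459 + 1330 = -6129)
r(C) = -C/2 (r(C) = C*(-1/2) = -C/2)
38693/(-21116) + r(167)/s = 38693/(-21116) - 1/2*167/(-6129) = 38693*(-1/21116) - 167/2*(-1/6129) = -38693/21116 + 167/12258 = -235386211/129419964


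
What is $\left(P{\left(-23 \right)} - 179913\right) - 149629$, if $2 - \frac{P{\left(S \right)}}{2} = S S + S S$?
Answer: $-331654$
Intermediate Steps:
$P{\left(S \right)} = 4 - 4 S^{2}$ ($P{\left(S \right)} = 4 - 2 \left(S S + S S\right) = 4 - 2 \left(S^{2} + S^{2}\right) = 4 - 2 \cdot 2 S^{2} = 4 - 4 S^{2}$)
$\left(P{\left(-23 \right)} - 179913\right) - 149629 = \left(\left(4 - 4 \left(-23\right)^{2}\right) - 179913\right) - 149629 = \left(\left(4 - 2116\right) - 179913\right) - 149629 = \left(-2112 - 179913\right) - 149629 = -182025 - 149629 = -331654$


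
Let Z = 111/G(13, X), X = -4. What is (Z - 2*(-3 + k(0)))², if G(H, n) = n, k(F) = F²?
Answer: 7569/16 ≈ 473.06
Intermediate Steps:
Z = -111/4 (Z = 111/(-4) = 111*(-¼) = -111/4 ≈ -27.750)
(Z - 2*(-3 + k(0)))² = (-111/4 - 2*(-3 + 0²))² = (-111/4 - 2*(-3 + 0))² = (-111/4 - 2*(-3))² = (-111/4 + 6)² = (-87/4)² = 7569/16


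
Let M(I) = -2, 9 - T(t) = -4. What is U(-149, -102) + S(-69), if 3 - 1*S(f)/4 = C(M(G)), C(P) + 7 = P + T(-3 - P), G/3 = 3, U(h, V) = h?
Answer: -153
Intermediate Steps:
T(t) = 13 (T(t) = 9 - 1*(-4) = 9 + 4 = 13)
G = 9 (G = 3*3 = 9)
C(P) = 6 + P (C(P) = -7 + (P + 13) = -7 + (13 + P) = 6 + P)
S(f) = -4 (S(f) = 12 - 4*(6 - 2) = 12 - 4*4 = 12 - 16 = -4)
U(-149, -102) + S(-69) = -149 - 4 = -153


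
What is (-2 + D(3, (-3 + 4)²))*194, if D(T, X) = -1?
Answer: -582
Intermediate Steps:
(-2 + D(3, (-3 + 4)²))*194 = (-2 - 1)*194 = -3*194 = -582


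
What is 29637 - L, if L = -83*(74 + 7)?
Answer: 36360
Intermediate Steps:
L = -6723 (L = -83*81 = -6723)
29637 - L = 29637 - 1*(-6723) = 29637 + 6723 = 36360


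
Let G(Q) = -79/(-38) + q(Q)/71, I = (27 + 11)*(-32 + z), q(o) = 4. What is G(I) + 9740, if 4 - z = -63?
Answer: 26284281/2698 ≈ 9742.1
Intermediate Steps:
z = 67 (z = 4 - 1*(-63) = 4 + 63 = 67)
I = 1330 (I = (27 + 11)*(-32 + 67) = 38*35 = 1330)
G(Q) = 5761/2698 (G(Q) = -79/(-38) + 4/71 = -79*(-1/38) + 4*(1/71) = 79/38 + 4/71 = 5761/2698)
G(I) + 9740 = 5761/2698 + 9740 = 26284281/2698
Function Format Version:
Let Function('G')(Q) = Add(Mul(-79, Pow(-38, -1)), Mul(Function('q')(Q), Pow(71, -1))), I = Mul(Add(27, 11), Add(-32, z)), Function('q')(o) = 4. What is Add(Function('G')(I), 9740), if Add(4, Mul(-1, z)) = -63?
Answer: Rational(26284281, 2698) ≈ 9742.1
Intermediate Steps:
z = 67 (z = Add(4, Mul(-1, -63)) = Add(4, 63) = 67)
I = 1330 (I = Mul(Add(27, 11), Add(-32, 67)) = Mul(38, 35) = 1330)
Function('G')(Q) = Rational(5761, 2698) (Function('G')(Q) = Add(Mul(-79, Pow(-38, -1)), Mul(4, Pow(71, -1))) = Add(Mul(-79, Rational(-1, 38)), Mul(4, Rational(1, 71))) = Add(Rational(79, 38), Rational(4, 71)) = Rational(5761, 2698))
Add(Function('G')(I), 9740) = Add(Rational(5761, 2698), 9740) = Rational(26284281, 2698)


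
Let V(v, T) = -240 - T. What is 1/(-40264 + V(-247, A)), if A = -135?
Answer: -1/40369 ≈ -2.4771e-5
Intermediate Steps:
1/(-40264 + V(-247, A)) = 1/(-40264 + (-240 - 1*(-135))) = 1/(-40264 + (-240 + 135)) = 1/(-40264 - 105) = 1/(-40369) = -1/40369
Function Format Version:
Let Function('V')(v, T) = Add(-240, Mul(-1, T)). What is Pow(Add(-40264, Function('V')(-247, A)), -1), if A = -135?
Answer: Rational(-1, 40369) ≈ -2.4771e-5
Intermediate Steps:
Pow(Add(-40264, Function('V')(-247, A)), -1) = Pow(Add(-40264, Add(-240, Mul(-1, -135))), -1) = Pow(Add(-40264, Add(-240, 135)), -1) = Pow(Add(-40264, -105), -1) = Pow(-40369, -1) = Rational(-1, 40369)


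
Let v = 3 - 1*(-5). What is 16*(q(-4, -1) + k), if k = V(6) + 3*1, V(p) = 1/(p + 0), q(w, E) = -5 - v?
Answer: -472/3 ≈ -157.33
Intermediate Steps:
v = 8 (v = 3 + 5 = 8)
q(w, E) = -13 (q(w, E) = -5 - 1*8 = -5 - 8 = -13)
V(p) = 1/p
k = 19/6 (k = 1/6 + 3*1 = 1/6 + 3 = 19/6 ≈ 3.1667)
16*(q(-4, -1) + k) = 16*(-13 + 19/6) = 16*(-59/6) = -472/3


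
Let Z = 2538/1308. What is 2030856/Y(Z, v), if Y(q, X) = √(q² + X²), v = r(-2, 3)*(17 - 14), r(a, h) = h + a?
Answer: 147575536*√67405/67405 ≈ 5.6842e+5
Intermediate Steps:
r(a, h) = a + h
Z = 423/218 (Z = 2538*(1/1308) = 423/218 ≈ 1.9404)
v = 3 (v = (-2 + 3)*(17 - 14) = 1*3 = 3)
Y(q, X) = √(X² + q²)
2030856/Y(Z, v) = 2030856/(√(3² + (423/218)²)) = 2030856/(√(9 + 178929/47524)) = 2030856/(√(606645/47524)) = 2030856/((3*√67405/218)) = 2030856*(218*√67405/202215) = 147575536*√67405/67405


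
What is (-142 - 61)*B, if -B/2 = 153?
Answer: 62118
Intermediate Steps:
B = -306 (B = -2*153 = -306)
(-142 - 61)*B = (-142 - 61)*(-306) = -203*(-306) = 62118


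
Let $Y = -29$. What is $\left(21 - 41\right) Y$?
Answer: $580$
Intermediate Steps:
$\left(21 - 41\right) Y = \left(21 - 41\right) \left(-29\right) = \left(-20\right) \left(-29\right) = 580$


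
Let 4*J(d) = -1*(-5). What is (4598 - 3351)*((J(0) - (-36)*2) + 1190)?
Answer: 6301091/4 ≈ 1.5753e+6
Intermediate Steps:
J(d) = 5/4 (J(d) = (-1*(-5))/4 = (1/4)*5 = 5/4)
(4598 - 3351)*((J(0) - (-36)*2) + 1190) = (4598 - 3351)*((5/4 - (-36)*2) + 1190) = 1247*((5/4 - 1*(-72)) + 1190) = 1247*((5/4 + 72) + 1190) = 1247*(293/4 + 1190) = 1247*(5053/4) = 6301091/4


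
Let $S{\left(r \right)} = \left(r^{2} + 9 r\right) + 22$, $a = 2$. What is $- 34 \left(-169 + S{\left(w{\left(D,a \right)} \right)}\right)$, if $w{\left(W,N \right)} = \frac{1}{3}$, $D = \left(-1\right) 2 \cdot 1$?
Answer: $\frac{44030}{9} \approx 4892.2$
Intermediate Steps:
$D = -2$ ($D = \left(-2\right) 1 = -2$)
$w{\left(W,N \right)} = \frac{1}{3}$
$S{\left(r \right)} = 22 + r^{2} + 9 r$
$- 34 \left(-169 + S{\left(w{\left(D,a \right)} \right)}\right) = - 34 \left(-169 + \left(22 + \left(\frac{1}{3}\right)^{2} + 9 \cdot \frac{1}{3}\right)\right) = - 34 \left(-169 + \left(22 + \frac{1}{9} + 3\right)\right) = - 34 \left(-169 + \frac{226}{9}\right) = \left(-34\right) \left(- \frac{1295}{9}\right) = \frac{44030}{9}$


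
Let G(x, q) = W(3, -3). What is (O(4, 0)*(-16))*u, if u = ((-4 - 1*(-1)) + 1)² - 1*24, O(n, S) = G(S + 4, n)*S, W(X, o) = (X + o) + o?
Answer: 0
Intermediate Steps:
W(X, o) = X + 2*o
G(x, q) = -3 (G(x, q) = 3 + 2*(-3) = 3 - 6 = -3)
O(n, S) = -3*S
u = -20 (u = ((-4 + 1) + 1)² - 24 = (-3 + 1)² - 24 = (-2)² - 24 = 4 - 24 = -20)
(O(4, 0)*(-16))*u = (-3*0*(-16))*(-20) = (0*(-16))*(-20) = 0*(-20) = 0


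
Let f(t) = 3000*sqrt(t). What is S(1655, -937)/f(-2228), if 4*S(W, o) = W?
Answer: -331*I*sqrt(557)/2673600 ≈ -0.0029219*I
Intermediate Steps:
S(W, o) = W/4
S(1655, -937)/f(-2228) = ((1/4)*1655)/((3000*sqrt(-2228))) = 1655/(4*((3000*(2*I*sqrt(557))))) = 1655/(4*((6000*I*sqrt(557)))) = 1655*(-I*sqrt(557)/3342000)/4 = -331*I*sqrt(557)/2673600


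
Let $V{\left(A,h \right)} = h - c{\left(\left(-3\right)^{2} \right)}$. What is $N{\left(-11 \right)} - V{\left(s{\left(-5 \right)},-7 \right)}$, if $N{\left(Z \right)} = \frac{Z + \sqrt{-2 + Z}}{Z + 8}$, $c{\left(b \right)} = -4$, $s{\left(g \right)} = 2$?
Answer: $\frac{20}{3} - \frac{i \sqrt{13}}{3} \approx 6.6667 - 1.2019 i$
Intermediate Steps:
$N{\left(Z \right)} = \frac{Z + \sqrt{-2 + Z}}{8 + Z}$
$V{\left(A,h \right)} = 4 + h$ ($V{\left(A,h \right)} = h - -4 = h + 4 = 4 + h$)
$N{\left(-11 \right)} - V{\left(s{\left(-5 \right)},-7 \right)} = \frac{-11 + \sqrt{-2 - 11}}{8 - 11} - \left(4 - 7\right) = \frac{-11 + \sqrt{-13}}{-3} - -3 = - \frac{-11 + i \sqrt{13}}{3} + 3 = \left(\frac{11}{3} - \frac{i \sqrt{13}}{3}\right) + 3 = \frac{20}{3} - \frac{i \sqrt{13}}{3}$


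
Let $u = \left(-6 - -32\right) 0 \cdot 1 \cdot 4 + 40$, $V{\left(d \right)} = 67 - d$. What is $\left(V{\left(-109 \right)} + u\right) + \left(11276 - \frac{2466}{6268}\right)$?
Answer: $\frac{36014695}{3134} \approx 11492.0$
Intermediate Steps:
$u = 40$ ($u = \left(-6 + 32\right) 0 \cdot 4 + 40 = 26 \cdot 0 + 40 = 0 + 40 = 40$)
$\left(V{\left(-109 \right)} + u\right) + \left(11276 - \frac{2466}{6268}\right) = \left(\left(67 - -109\right) + 40\right) + \left(11276 - \frac{2466}{6268}\right) = \left(\left(67 + 109\right) + 40\right) + \left(11276 - 2466 \cdot \frac{1}{6268}\right) = \left(176 + 40\right) + \left(11276 - \frac{1233}{3134}\right) = 216 + \left(11276 - \frac{1233}{3134}\right) = 216 + \frac{35337751}{3134} = \frac{36014695}{3134}$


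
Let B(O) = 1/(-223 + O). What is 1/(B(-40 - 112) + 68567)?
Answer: 375/25712624 ≈ 1.4584e-5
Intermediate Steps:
1/(B(-40 - 112) + 68567) = 1/(1/(-223 + (-40 - 112)) + 68567) = 1/(1/(-223 - 152) + 68567) = 1/(1/(-375) + 68567) = 1/(-1/375 + 68567) = 1/(25712624/375) = 375/25712624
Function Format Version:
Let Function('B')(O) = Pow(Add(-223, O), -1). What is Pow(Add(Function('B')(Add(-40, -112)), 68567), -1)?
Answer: Rational(375, 25712624) ≈ 1.4584e-5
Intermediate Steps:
Pow(Add(Function('B')(Add(-40, -112)), 68567), -1) = Pow(Add(Pow(Add(-223, Add(-40, -112)), -1), 68567), -1) = Pow(Add(Pow(Add(-223, -152), -1), 68567), -1) = Pow(Add(Pow(-375, -1), 68567), -1) = Pow(Add(Rational(-1, 375), 68567), -1) = Pow(Rational(25712624, 375), -1) = Rational(375, 25712624)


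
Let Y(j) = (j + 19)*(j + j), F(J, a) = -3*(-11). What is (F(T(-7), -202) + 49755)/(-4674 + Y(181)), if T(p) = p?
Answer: 24894/33863 ≈ 0.73514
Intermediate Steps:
F(J, a) = 33
Y(j) = 2*j*(19 + j) (Y(j) = (19 + j)*(2*j) = 2*j*(19 + j))
(F(T(-7), -202) + 49755)/(-4674 + Y(181)) = (33 + 49755)/(-4674 + 2*181*(19 + 181)) = 49788/(-4674 + 2*181*200) = 49788/(-4674 + 72400) = 49788/67726 = 49788*(1/67726) = 24894/33863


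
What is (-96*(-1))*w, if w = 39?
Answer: 3744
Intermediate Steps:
(-96*(-1))*w = -96*(-1)*39 = 96*39 = 3744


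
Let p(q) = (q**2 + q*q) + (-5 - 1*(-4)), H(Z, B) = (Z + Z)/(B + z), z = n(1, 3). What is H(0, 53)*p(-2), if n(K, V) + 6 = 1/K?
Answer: 0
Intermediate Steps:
n(K, V) = -6 + 1/K
z = -5 (z = -6 + 1/1 = -6 + 1 = -5)
H(Z, B) = 2*Z/(-5 + B) (H(Z, B) = (Z + Z)/(B - 5) = (2*Z)/(-5 + B) = 2*Z/(-5 + B))
p(q) = -1 + 2*q**2 (p(q) = (q**2 + q**2) + (-5 + 4) = 2*q**2 - 1 = -1 + 2*q**2)
H(0, 53)*p(-2) = (2*0/(-5 + 53))*(-1 + 2*(-2)**2) = (2*0/48)*(-1 + 2*4) = (2*0*(1/48))*(-1 + 8) = 0*7 = 0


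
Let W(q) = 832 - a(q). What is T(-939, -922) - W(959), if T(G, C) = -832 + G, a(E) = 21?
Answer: -2582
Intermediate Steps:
W(q) = 811 (W(q) = 832 - 1*21 = 832 - 21 = 811)
T(-939, -922) - W(959) = (-832 - 939) - 1*811 = -1771 - 811 = -2582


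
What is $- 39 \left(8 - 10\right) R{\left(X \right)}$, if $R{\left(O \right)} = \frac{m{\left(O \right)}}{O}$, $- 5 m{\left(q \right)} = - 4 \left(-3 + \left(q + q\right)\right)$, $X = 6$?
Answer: $\frac{468}{5} \approx 93.6$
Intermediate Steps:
$m{\left(q \right)} = - \frac{12}{5} + \frac{8 q}{5}$ ($m{\left(q \right)} = - \frac{\left(-4\right) \left(-3 + \left(q + q\right)\right)}{5} = - \frac{\left(-4\right) \left(-3 + 2 q\right)}{5} = - \frac{12 - 8 q}{5} = - \frac{12}{5} + \frac{8 q}{5}$)
$R{\left(O \right)} = \frac{- \frac{12}{5} + \frac{8 O}{5}}{O}$
$- 39 \left(8 - 10\right) R{\left(X \right)} = - 39 \left(8 - 10\right) \frac{4 \left(-3 + 2 \cdot 6\right)}{5 \cdot 6} = - 39 \left(8 - 10\right) \frac{4}{5} \cdot \frac{1}{6} \left(-3 + 12\right) = \left(-39\right) \left(-2\right) \frac{4}{5} \cdot \frac{1}{6} \cdot 9 = 78 \cdot \frac{6}{5} = \frac{468}{5}$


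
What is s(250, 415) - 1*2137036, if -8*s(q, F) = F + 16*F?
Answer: -17103343/8 ≈ -2.1379e+6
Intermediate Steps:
s(q, F) = -17*F/8 (s(q, F) = -(F + 16*F)/8 = -17*F/8)
s(250, 415) - 1*2137036 = -17/8*415 - 1*2137036 = -7055/8 - 2137036 = -17103343/8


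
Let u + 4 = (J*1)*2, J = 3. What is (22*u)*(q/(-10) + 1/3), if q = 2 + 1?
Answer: 22/15 ≈ 1.4667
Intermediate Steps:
u = 2 (u = -4 + (3*1)*2 = -4 + 3*2 = -4 + 6 = 2)
q = 3
(22*u)*(q/(-10) + 1/3) = (22*2)*(3/(-10) + 1/3) = 44*(3*(-⅒) + 1*(⅓)) = 44*(-3/10 + ⅓) = 44*(1/30) = 22/15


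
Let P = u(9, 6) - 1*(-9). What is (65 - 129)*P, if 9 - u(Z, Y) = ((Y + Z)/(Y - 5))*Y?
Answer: 4608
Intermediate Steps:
u(Z, Y) = 9 - Y*(Y + Z)/(-5 + Y) (u(Z, Y) = 9 - (Y + Z)/(Y - 5)*Y = 9 - (Y + Z)/(-5 + Y)*Y = 9 - Y*(Y + Z)/(-5 + Y))
P = -72 (P = (-45 - 1*6² + 9*6 - 1*6*9)/(-5 + 6) - 1*(-9) = (-45 - 1*36 + 54 - 54)/1 + 9 = 1*(-45 - 36 + 54 - 54) + 9 = 1*(-81) + 9 = -81 + 9 = -72)
(65 - 129)*P = (65 - 129)*(-72) = -64*(-72) = 4608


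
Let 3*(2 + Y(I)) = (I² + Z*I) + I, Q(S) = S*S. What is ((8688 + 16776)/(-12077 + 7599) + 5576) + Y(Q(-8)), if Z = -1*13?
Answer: 44853754/6717 ≈ 6677.6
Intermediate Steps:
Z = -13
Q(S) = S²
Y(I) = -2 - 4*I + I²/3 (Y(I) = -2 + ((I² - 13*I) + I)/3 = -2 + (I² - 12*I)/3 = -2 + (-4*I + I²/3) = -2 - 4*I + I²/3)
((8688 + 16776)/(-12077 + 7599) + 5576) + Y(Q(-8)) = ((8688 + 16776)/(-12077 + 7599) + 5576) + (-2 - 4*(-8)² + ((-8)²)²/3) = (25464/(-4478) + 5576) + (-2 - 4*64 + (⅓)*64²) = (25464*(-1/4478) + 5576) + (-2 - 256 + (⅓)*4096) = (-12732/2239 + 5576) + (-2 - 256 + 4096/3) = 12471932/2239 + 3322/3 = 44853754/6717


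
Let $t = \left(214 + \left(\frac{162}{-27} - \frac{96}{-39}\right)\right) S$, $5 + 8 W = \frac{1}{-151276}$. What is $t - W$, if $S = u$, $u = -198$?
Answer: $- \frac{655593726471}{15732704} \approx -41671.0$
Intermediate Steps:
$W = - \frac{756381}{1210208}$ ($W = - \frac{5}{8} + \frac{1}{8 \left(-151276\right)} = - \frac{5}{8} + \frac{1}{8} \left(- \frac{1}{151276}\right) = - \frac{5}{8} - \frac{1}{1210208} = - \frac{756381}{1210208} \approx -0.625$)
$S = -198$
$t = - \frac{541728}{13}$ ($t = \left(214 + \left(\frac{162}{-27} - \frac{96}{-39}\right)\right) \left(-198\right) = \left(214 + \left(162 \left(- \frac{1}{27}\right) - - \frac{32}{13}\right)\right) \left(-198\right) = \left(214 + \left(-6 + \frac{32}{13}\right)\right) \left(-198\right) = \left(214 - \frac{46}{13}\right) \left(-198\right) = \frac{2736}{13} \left(-198\right) = - \frac{541728}{13} \approx -41671.0$)
$t - W = - \frac{541728}{13} - - \frac{756381}{1210208} = - \frac{541728}{13} + \frac{756381}{1210208} = - \frac{655593726471}{15732704}$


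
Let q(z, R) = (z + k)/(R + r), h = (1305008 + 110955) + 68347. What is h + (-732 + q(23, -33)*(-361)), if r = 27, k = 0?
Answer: 8909771/6 ≈ 1.4850e+6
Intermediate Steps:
h = 1484310 (h = 1415963 + 68347 = 1484310)
q(z, R) = z/(27 + R) (q(z, R) = (z + 0)/(R + 27) = z/(27 + R))
h + (-732 + q(23, -33)*(-361)) = 1484310 + (-732 + (23/(27 - 33))*(-361)) = 1484310 + (-732 + (23/(-6))*(-361)) = 1484310 + (-732 + (23*(-⅙))*(-361)) = 1484310 + (-732 - 23/6*(-361)) = 1484310 + (-732 + 8303/6) = 1484310 + 3911/6 = 8909771/6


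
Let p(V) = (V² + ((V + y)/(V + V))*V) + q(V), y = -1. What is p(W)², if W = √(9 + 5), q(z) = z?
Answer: 855/4 + 81*√14/2 ≈ 365.29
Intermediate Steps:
W = √14 ≈ 3.7417
p(V) = -½ + V² + 3*V/2 (p(V) = (V² + ((V - 1)/(V + V))*V) + V = (V² + ((-1 + V)/((2*V)))*V) + V = (V² + ((-1 + V)*(1/(2*V)))*V) + V = (V² + ((-1 + V)/(2*V))*V) + V = (V² + (-½ + V/2)) + V = (-½ + V² + V/2) + V = -½ + V² + 3*V/2)
p(W)² = (-½ + (√14)² + 3*√14/2)² = (-½ + 14 + 3*√14/2)² = (27/2 + 3*√14/2)²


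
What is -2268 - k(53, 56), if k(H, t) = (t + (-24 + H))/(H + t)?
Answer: -247297/109 ≈ -2268.8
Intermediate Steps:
k(H, t) = (-24 + H + t)/(H + t)
-2268 - k(53, 56) = -2268 - (-24 + 53 + 56)/(53 + 56) = -2268 - 85/109 = -247297/109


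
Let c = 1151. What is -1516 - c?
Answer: -2667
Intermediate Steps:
-1516 - c = -1516 - 1*1151 = -1516 - 1151 = -2667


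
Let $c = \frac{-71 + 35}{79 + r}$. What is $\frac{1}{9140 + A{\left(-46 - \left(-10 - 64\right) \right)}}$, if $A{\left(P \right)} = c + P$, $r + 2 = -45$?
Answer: $\frac{8}{73335} \approx 0.00010909$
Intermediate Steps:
$r = -47$ ($r = -2 - 45 = -47$)
$c = - \frac{9}{8}$ ($c = \frac{-71 + 35}{79 - 47} = - \frac{36}{32} = \left(-36\right) \frac{1}{32} = - \frac{9}{8} \approx -1.125$)
$A{\left(P \right)} = - \frac{9}{8} + P$
$\frac{1}{9140 + A{\left(-46 - \left(-10 - 64\right) \right)}} = \frac{1}{9140 - - \frac{215}{8}} = \frac{1}{9140 + \left(- \frac{9}{8} + \left(-46 + 74\right)\right)} = \frac{1}{9140 + \left(- \frac{9}{8} + 28\right)} = \frac{1}{9140 + \frac{215}{8}} = \frac{1}{\frac{73335}{8}} = \frac{8}{73335}$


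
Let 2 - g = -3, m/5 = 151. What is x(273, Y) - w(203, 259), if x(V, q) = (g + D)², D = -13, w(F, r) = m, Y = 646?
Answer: -691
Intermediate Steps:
m = 755 (m = 5*151 = 755)
w(F, r) = 755
g = 5 (g = 2 - 1*(-3) = 2 + 3 = 5)
x(V, q) = 64 (x(V, q) = (5 - 13)² = (-8)² = 64)
x(273, Y) - w(203, 259) = 64 - 1*755 = 64 - 755 = -691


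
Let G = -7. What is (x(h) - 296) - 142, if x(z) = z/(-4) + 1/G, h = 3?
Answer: -12289/28 ≈ -438.89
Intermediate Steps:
x(z) = -1/7 - z/4 (x(z) = z/(-4) + 1/(-7) = z*(-1/4) + 1*(-1/7) = -z/4 - 1/7 = -1/7 - z/4)
(x(h) - 296) - 142 = ((-1/7 - 1/4*3) - 296) - 142 = ((-1/7 - 3/4) - 296) - 142 = (-25/28 - 296) - 142 = -8313/28 - 142 = -12289/28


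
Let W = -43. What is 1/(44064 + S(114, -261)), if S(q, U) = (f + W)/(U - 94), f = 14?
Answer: 355/15642749 ≈ 2.2694e-5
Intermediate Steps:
S(q, U) = -29/(-94 + U) (S(q, U) = (14 - 43)/(U - 94) = -29/(-94 + U))
1/(44064 + S(114, -261)) = 1/(44064 - 29/(-94 - 261)) = 1/(44064 - 29/(-355)) = 1/(44064 - 29*(-1/355)) = 1/(44064 + 29/355) = 1/(15642749/355) = 355/15642749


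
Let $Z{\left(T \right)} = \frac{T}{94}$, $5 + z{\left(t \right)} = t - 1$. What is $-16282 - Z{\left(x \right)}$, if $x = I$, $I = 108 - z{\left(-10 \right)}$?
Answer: $- \frac{765316}{47} \approx -16283.0$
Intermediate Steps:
$z{\left(t \right)} = -6 + t$ ($z{\left(t \right)} = -5 + \left(t - 1\right) = -5 + \left(-1 + t\right) = -6 + t$)
$I = 124$ ($I = 108 - \left(-6 - 10\right) = 108 - -16 = 108 + 16 = 124$)
$x = 124$
$Z{\left(T \right)} = \frac{T}{94}$ ($Z{\left(T \right)} = T \frac{1}{94} = \frac{T}{94}$)
$-16282 - Z{\left(x \right)} = -16282 - \frac{1}{94} \cdot 124 = -16282 - \frac{62}{47} = - \frac{765316}{47}$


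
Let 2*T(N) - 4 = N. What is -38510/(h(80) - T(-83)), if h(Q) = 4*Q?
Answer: -77020/719 ≈ -107.12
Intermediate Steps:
T(N) = 2 + N/2
-38510/(h(80) - T(-83)) = -38510/(4*80 - (2 + (½)*(-83))) = -38510/(320 - (2 - 83/2)) = -38510/(320 - 1*(-79/2)) = -38510/(320 + 79/2) = -38510/719/2 = -38510*2/719 = -77020/719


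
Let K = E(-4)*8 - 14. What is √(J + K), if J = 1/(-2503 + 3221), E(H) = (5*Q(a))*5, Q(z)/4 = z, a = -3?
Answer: I*√1244474218/718 ≈ 49.132*I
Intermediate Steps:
Q(z) = 4*z
E(H) = -300 (E(H) = (5*(4*(-3)))*5 = (5*(-12))*5 = -60*5 = -300)
K = -2414 (K = -300*8 - 14 = -2400 - 14 = -2414)
J = 1/718 ≈ 0.0013928
√(J + K) = √(1/718 - 2414) = √(-1733251/718) = I*√1244474218/718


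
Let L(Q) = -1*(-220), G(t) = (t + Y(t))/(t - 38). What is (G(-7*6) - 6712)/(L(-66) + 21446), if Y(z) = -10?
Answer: -134227/433320 ≈ -0.30976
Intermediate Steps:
G(t) = (-10 + t)/(-38 + t) (G(t) = (t - 10)/(t - 38) = (-10 + t)/(-38 + t))
L(Q) = 220
(G(-7*6) - 6712)/(L(-66) + 21446) = ((-10 - 7*6)/(-38 - 7*6) - 6712)/(220 + 21446) = ((-10 - 42)/(-38 - 42) - 6712)/21666 = (-52/(-80) - 6712)*(1/21666) = (-1/80*(-52) - 6712)*(1/21666) = (13/20 - 6712)*(1/21666) = -134227/20*1/21666 = -134227/433320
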